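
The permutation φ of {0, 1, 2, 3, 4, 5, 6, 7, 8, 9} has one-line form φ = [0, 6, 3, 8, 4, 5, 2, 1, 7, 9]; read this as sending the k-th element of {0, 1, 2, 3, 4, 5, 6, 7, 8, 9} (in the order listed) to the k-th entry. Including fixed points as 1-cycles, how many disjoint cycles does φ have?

The cycle decomposition is (0)(1 6 2 3 8 7)(4)(5)(9), which has 5 cycles (counting 1-cycles).

5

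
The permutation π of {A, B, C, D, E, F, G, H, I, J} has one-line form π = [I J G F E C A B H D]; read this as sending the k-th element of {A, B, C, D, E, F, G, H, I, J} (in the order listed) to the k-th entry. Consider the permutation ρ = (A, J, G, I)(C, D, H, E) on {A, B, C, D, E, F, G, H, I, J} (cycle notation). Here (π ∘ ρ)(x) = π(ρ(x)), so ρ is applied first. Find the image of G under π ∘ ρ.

H

(π ∘ ρ)(G) = π(ρ(G)). ρ(G) = I, then π(I) = H. So (π ∘ ρ)(G) = H.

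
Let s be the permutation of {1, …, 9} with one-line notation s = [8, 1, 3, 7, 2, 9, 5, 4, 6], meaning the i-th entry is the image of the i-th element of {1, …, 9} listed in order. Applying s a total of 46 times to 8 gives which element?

Tracing 8 → 4 → … returns to 8 after 6 steps, so 8 lies in a 6-cycle (1, 8, 4, 7, 5, 2).
On a 6-cycle, s^6 is the identity, so s^46 = s^4 there (46 ≡ 4 mod 6).
Stepping 4 places around the cycle: 8 → 4 → 7 → 5 → 2.

2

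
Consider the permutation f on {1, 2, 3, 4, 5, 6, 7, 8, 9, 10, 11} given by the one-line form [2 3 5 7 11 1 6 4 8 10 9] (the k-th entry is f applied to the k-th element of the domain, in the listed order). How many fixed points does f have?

The fixed points (elements with f(x) = x) are {10}, so there is 1.

1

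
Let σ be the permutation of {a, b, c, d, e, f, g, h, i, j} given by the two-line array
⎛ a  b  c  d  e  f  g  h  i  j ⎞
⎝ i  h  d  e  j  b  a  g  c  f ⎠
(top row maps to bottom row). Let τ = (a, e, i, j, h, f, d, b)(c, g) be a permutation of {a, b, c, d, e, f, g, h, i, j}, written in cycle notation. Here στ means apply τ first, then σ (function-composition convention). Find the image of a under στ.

τ(a) = e, then σ(e) = j; composing gives (στ)(a) = j.

j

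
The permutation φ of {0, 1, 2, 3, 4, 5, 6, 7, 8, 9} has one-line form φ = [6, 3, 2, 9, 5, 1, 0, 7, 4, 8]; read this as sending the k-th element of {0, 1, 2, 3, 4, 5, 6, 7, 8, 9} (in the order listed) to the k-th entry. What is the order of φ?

Decomposing into disjoint cycles gives cycle lengths 6, 2, 1, 1.
Since disjoint cycles commute, ord(φ) = lcm(6, 2) = 6.

6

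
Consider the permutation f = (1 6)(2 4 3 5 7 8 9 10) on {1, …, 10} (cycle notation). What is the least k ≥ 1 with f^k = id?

8

The disjoint cycles have lengths 8, 2.
The order is lcm(8, 2) = 8.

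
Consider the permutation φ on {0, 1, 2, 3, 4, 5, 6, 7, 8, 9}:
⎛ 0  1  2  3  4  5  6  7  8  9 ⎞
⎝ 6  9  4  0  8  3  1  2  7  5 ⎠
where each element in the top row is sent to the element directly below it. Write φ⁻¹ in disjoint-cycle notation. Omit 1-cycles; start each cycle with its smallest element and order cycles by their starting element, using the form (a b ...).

(0 3 5 9 1 6)(2 7 8 4)

First write φ in disjoint cycles: (0 6 1 9 5 3)(2 4 8 7).
Reversing each cycle (and rotating so the smallest element leads) gives φ⁻¹ = (0 3 5 9 1 6)(2 7 8 4).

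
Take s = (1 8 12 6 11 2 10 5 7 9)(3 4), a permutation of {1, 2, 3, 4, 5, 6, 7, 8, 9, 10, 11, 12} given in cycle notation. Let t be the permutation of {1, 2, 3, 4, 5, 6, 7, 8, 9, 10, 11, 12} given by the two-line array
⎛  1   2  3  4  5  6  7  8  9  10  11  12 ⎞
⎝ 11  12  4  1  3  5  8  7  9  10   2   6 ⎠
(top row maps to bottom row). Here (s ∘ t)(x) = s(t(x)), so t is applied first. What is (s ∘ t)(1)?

t(1) = 11, then s(11) = 2; composing gives (s ∘ t)(1) = 2.

2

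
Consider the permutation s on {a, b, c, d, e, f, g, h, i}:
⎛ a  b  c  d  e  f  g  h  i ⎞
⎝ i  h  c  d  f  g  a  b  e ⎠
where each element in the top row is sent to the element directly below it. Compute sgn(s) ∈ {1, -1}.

In disjoint-cycle form the cycle lengths are 5, 2, 1, 1.
A cycle of length ℓ contributes ℓ−1 transpositions, so s is a product of 4 + 1 = 5 transpositions — odd.

-1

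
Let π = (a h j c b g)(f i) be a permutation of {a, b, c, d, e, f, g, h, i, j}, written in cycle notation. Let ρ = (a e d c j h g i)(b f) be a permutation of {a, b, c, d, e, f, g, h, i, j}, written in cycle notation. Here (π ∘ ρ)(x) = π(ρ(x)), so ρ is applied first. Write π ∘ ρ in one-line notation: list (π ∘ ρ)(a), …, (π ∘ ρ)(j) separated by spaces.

e i c b d g f a h j

For each element, apply ρ then π: a → e → e; b → f → i; c → j → c; d → c → b; e → d → d; f → b → g; g → i → f; h → g → a; i → a → h; j → h → j.
So π ∘ ρ in one-line form is e i c b d g f a h j.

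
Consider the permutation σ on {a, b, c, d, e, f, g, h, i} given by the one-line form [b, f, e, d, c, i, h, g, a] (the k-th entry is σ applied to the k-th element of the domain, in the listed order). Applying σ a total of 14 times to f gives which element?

Tracing f → i → … returns to f after 4 steps, so f lies in a 4-cycle (a, b, f, i).
Powers repeat with period 4 on this cycle, and 14 mod 4 = 2, so σ^14(f) = σ^2(f).
Advancing 2 steps from f: f → i → a.

a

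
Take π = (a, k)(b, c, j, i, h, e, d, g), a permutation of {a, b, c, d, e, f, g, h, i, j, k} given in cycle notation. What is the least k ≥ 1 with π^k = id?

The disjoint cycles have lengths 8, 2, 1.
The order of π is the least common multiple of its cycle lengths: lcm(8, 2) = 8.

8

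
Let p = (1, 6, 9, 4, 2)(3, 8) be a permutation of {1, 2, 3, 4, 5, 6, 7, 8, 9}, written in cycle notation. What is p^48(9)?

9 lies in the 5-cycle (1, 6, 9, 4, 2).
Since the cycle has length 5, p^48 acts on it the same as p^3 (48 mod 5 = 3).
Advancing 3 steps from 9: 9 → 4 → 2 → 1.

1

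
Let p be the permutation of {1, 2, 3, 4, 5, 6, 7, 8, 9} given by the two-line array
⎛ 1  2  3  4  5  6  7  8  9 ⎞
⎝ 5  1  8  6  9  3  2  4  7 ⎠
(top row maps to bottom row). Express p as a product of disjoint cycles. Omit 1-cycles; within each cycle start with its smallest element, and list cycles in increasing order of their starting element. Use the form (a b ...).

(1 5 9 7 2)(3 8 4 6)

From 1: 1 → 5 → 9 → 7 → 2 → 1, closing the cycle (1 5 9 7 2).
Continuing from each remaining unvisited element yields (1 5 9 7 2)(3 8 4 6).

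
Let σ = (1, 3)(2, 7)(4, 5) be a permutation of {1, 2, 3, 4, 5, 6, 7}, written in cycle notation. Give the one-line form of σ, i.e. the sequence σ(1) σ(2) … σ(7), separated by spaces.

Each element maps to the next entry in its cycle (wrapping to the front): 1→3, 2→7, 3→1, 4→5, 5→4, 6→6, 7→2.
So the one-line form is 3 7 1 5 4 6 2.

3 7 1 5 4 6 2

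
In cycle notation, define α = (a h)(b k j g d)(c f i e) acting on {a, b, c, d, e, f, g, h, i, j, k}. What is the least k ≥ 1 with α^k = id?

The cycle type of α is (5, 4, 2).
The order is lcm(5, 4, 2) = 20.

20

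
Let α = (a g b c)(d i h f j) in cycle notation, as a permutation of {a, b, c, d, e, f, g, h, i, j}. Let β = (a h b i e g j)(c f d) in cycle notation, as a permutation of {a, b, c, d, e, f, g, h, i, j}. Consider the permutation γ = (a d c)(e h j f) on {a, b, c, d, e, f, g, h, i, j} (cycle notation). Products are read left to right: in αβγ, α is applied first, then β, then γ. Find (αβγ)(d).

Apply the permutations in order: α(d) = i, then β(i) = e, then γ(e) = h. So (αβγ)(d) = h.

h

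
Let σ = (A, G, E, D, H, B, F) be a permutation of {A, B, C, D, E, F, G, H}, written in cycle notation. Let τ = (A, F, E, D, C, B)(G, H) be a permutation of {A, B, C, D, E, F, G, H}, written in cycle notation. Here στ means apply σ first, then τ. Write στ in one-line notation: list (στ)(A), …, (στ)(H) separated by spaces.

H E B G C F D A

(στ)(x) = τ(σ(x)). Computing each image: τ(σ(A)) = τ(G) = H, τ(σ(B)) = τ(F) = E, τ(σ(C)) = τ(C) = B, τ(σ(D)) = τ(H) = G, τ(σ(E)) = τ(D) = C, τ(σ(F)) = τ(A) = F, τ(σ(G)) = τ(E) = D, τ(σ(H)) = τ(B) = A.
Hence στ = [H E B G C F D A].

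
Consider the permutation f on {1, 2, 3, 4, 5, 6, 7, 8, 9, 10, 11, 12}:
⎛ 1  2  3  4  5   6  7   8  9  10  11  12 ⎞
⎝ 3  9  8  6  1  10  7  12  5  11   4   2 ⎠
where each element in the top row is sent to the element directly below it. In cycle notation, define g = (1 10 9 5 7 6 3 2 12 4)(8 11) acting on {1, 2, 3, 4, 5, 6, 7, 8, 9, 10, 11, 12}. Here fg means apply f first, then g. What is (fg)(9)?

7

First apply f: f(9) = 5, then g(5) = 7. Thus (fg)(9) = 7.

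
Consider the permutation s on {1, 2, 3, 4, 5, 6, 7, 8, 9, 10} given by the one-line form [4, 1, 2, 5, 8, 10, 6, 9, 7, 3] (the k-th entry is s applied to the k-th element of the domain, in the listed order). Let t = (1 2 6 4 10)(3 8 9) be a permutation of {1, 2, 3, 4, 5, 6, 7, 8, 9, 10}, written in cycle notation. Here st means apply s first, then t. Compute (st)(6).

(st)(6) = t(s(6)). s(6) = 10, then t(10) = 1. So (st)(6) = 1.

1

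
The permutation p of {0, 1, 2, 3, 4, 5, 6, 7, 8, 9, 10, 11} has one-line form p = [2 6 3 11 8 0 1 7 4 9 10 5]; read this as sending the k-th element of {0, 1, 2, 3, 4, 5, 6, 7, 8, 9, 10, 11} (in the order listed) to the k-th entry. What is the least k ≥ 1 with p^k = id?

10

Decomposing into disjoint cycles gives cycle lengths 5, 2, 2, 1, 1, 1.
Since disjoint cycles commute, ord(p) = lcm(5, 2, 2) = 10.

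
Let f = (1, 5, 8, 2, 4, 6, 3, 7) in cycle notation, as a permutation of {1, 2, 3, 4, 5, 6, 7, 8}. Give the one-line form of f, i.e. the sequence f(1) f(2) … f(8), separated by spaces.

5 4 7 6 8 3 1 2

Each element maps to the next entry in its cycle (wrapping to the front): 1→5, 2→4, 3→7, 4→6, 5→8, 6→3, 7→1, 8→2.
So the one-line form is 5 4 7 6 8 3 1 2.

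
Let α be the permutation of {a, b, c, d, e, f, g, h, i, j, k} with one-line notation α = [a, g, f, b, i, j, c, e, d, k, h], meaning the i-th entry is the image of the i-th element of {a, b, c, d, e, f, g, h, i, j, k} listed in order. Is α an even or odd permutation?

odd

In disjoint-cycle form the cycle lengths are 10, 1.
A cycle of length ℓ contributes ℓ−1 transpositions, so α is a product of 9 transpositions — odd.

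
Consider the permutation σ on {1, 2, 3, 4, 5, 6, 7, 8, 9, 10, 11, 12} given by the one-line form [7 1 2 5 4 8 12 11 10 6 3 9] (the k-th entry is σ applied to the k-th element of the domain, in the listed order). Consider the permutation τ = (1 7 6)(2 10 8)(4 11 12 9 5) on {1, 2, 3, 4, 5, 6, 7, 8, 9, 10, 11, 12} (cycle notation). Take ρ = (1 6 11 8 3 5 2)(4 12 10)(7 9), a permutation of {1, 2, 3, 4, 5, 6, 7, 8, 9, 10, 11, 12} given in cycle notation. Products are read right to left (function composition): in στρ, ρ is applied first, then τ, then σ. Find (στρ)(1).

7

Apply the permutations in order: ρ(1) = 6, then τ(6) = 1, then σ(1) = 7. So (στρ)(1) = 7.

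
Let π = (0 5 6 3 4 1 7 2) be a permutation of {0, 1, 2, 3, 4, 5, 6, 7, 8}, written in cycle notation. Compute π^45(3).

3 lies in the 8-cycle (0 5 6 3 4 1 7 2).
Powers repeat with period 8 on this cycle, and 45 mod 8 = 5, so π^45(3) = π^5(3).
Advancing 5 steps from 3: 3 → 4 → 1 → 7 → 2 → 0.

0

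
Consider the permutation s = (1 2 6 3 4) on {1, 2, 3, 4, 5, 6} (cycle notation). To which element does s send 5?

5 does not appear in any cycle of s, so it is a fixed point: s(5) = 5.

5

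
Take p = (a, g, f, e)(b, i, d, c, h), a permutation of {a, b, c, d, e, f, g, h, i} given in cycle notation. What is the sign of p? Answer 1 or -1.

The cycle lengths are 5, 4.
A cycle is odd iff its length is even; p has 1 even-length cycle, so sgn(p) = (−1)^1 and p is odd.

-1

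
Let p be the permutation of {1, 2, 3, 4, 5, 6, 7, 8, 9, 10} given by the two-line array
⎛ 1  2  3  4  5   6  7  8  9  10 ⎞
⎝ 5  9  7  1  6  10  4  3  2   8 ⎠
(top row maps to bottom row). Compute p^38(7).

8

Tracing 7 → 4 → … returns to 7 after 8 steps, so 7 lies in an 8-cycle (1, 5, 6, 10, 8, 3, 7, 4).
On an 8-cycle, p^8 is the identity, so p^38 = p^6 there (38 ≡ 6 mod 8).
Advancing 6 steps from 7: 7 → 4 → 1 → 5 → 6 → 10 → 8.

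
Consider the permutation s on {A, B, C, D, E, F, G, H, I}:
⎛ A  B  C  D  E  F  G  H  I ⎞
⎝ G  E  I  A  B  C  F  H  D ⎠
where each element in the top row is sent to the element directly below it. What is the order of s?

6

Decomposing into disjoint cycles gives cycle lengths 6, 2, 1.
Since disjoint cycles commute, ord(s) = lcm(6, 2) = 6.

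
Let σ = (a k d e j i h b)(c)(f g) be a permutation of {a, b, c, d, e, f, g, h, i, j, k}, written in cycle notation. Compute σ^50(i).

i lies in the 8-cycle (a k d e j i h b).
On an 8-cycle, σ^8 is the identity, so σ^50 = σ^2 there (50 ≡ 2 mod 8).
Stepping 2 places around the cycle: i → h → b.

b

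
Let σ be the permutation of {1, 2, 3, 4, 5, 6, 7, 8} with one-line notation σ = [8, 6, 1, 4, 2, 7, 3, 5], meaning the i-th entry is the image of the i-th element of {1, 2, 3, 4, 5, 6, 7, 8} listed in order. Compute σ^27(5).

Tracing 5 → 2 → … returns to 5 after 7 steps, so 5 lies in a 7-cycle (1 8 5 2 6 7 3).
On a 7-cycle, σ^7 is the identity, so σ^27 = σ^6 there (27 ≡ 6 mod 7).
Advancing 6 steps from 5: 5 → 2 → 6 → 7 → 3 → 1 → 8.

8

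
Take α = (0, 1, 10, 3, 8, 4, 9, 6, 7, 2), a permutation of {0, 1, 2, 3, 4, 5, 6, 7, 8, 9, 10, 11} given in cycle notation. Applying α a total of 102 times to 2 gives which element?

1

2 lies in the 10-cycle (0, 1, 10, 3, 8, 4, 9, 6, 7, 2).
On a 10-cycle, α^10 is the identity, so α^102 = α^2 there (102 ≡ 2 mod 10).
Advancing 2 steps from 2: 2 → 0 → 1.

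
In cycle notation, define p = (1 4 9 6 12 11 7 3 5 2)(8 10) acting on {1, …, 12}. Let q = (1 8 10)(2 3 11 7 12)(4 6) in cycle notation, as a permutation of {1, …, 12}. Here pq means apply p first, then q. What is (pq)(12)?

(pq)(12) = q(p(12)). p(12) = 11, then q(11) = 7. So (pq)(12) = 7.

7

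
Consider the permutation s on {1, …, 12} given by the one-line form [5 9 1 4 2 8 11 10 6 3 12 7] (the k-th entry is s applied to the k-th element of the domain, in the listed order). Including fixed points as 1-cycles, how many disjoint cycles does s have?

3

The cycle decomposition is (1, 5, 2, 9, 6, 8, 10, 3)(4)(7, 11, 12), which has 3 cycles (counting 1-cycles).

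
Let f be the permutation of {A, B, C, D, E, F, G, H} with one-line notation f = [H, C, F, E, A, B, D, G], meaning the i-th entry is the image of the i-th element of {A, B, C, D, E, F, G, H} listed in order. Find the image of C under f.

F

C is element number 3 of the domain, and entry number 3 of the one-line form is F, so f(C) = F.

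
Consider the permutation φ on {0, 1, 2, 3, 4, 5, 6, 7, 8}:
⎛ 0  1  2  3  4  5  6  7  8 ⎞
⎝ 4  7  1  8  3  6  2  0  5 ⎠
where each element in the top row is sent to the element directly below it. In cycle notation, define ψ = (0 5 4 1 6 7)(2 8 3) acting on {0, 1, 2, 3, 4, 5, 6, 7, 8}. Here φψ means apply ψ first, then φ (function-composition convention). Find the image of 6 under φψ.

0

(φψ)(6) = φ(ψ(6)). ψ(6) = 7, then φ(7) = 0. So (φψ)(6) = 0.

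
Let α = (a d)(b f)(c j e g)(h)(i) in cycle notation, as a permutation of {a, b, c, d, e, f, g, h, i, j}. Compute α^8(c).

c

c lies in the 4-cycle (c j e g).
Powers repeat with period 4 on this cycle, and 8 mod 4 = 0, so α^8(c) = α^0(c).
So α^8(c) = c.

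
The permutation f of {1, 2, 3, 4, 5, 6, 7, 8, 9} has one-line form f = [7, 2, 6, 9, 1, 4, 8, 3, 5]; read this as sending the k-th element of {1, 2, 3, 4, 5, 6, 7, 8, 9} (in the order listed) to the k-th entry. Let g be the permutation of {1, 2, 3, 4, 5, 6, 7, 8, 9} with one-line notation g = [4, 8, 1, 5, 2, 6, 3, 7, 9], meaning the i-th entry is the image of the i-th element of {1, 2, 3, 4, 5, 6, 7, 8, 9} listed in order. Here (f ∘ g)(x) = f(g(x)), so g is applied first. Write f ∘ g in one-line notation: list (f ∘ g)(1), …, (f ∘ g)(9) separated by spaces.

(f ∘ g)(x) = f(g(x)). Computing each image: f(g(1)) = f(4) = 9, f(g(2)) = f(8) = 3, f(g(3)) = f(1) = 7, f(g(4)) = f(5) = 1, f(g(5)) = f(2) = 2, f(g(6)) = f(6) = 4, f(g(7)) = f(3) = 6, f(g(8)) = f(7) = 8, f(g(9)) = f(9) = 5.
Hence f ∘ g = [9 3 7 1 2 4 6 8 5].

9 3 7 1 2 4 6 8 5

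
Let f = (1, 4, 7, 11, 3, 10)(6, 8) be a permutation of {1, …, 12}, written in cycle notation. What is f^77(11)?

11 lies in the 6-cycle (1, 4, 7, 11, 3, 10).
Powers repeat with period 6 on this cycle, and 77 mod 6 = 5, so f^77(11) = f^5(11).
Advancing 5 steps from 11: 11 → 3 → 10 → 1 → 4 → 7.

7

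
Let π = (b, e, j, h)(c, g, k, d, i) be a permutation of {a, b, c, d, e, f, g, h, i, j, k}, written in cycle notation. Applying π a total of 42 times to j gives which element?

j lies in the 4-cycle (b, e, j, h).
Since the cycle has length 4, π^42 acts on it the same as π^2 (42 mod 4 = 2).
Advancing 2 steps from j: j → h → b.

b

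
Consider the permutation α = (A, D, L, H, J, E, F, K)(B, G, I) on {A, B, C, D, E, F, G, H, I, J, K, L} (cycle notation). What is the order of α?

24

The cycle type of α is (8, 3, 1).
Since disjoint cycles commute, ord(α) = lcm(8, 3) = 24.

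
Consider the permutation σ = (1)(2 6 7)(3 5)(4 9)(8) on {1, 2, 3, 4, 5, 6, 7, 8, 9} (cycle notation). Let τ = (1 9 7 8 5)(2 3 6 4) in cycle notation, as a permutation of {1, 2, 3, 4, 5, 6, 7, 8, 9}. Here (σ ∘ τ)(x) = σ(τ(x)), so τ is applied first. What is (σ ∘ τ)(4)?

6

τ(4) = 2, then σ(2) = 6; composing gives (σ ∘ τ)(4) = 6.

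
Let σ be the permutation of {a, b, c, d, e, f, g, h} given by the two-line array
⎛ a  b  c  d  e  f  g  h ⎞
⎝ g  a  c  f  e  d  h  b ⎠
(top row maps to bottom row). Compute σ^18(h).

a

Tracing h → b → … returns to h after 4 steps, so h lies in a 4-cycle (a, g, h, b).
Since the cycle has length 4, σ^18 acts on it the same as σ^2 (18 mod 4 = 2).
Advancing 2 steps from h: h → b → a.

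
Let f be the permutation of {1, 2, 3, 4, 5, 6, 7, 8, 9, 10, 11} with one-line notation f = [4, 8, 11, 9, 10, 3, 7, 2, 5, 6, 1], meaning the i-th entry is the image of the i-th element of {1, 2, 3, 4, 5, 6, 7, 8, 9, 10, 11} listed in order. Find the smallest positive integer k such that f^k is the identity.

Decomposing into disjoint cycles gives cycle lengths 8, 2, 1.
The order is lcm(8, 2) = 8.

8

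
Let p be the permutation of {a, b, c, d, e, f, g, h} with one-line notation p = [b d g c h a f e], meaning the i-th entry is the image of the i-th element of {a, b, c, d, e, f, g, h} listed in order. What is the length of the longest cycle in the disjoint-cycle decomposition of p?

6

Decomposing into disjoint cycles gives (a, b, d, c, g, f)(e, h); the longest has length 6.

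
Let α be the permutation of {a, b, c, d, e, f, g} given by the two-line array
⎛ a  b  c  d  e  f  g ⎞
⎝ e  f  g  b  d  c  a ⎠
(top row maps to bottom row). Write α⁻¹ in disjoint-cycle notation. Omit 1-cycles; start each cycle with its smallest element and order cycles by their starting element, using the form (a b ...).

First write α in disjoint cycles: (a e d b f c g).
Reversing each cycle (and rotating so the smallest element leads) gives α⁻¹ = (a g c f b d e).

(a g c f b d e)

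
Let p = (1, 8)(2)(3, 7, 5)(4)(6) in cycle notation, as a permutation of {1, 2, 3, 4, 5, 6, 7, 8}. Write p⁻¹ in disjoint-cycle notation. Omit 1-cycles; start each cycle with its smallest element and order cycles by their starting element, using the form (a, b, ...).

If p sends a → b within a cycle, p⁻¹ sends b → a; equivalently, reverse each cycle.
After reversing and putting each cycle's least element first, p⁻¹ = (1, 8)(3, 5, 7).

(1, 8)(3, 5, 7)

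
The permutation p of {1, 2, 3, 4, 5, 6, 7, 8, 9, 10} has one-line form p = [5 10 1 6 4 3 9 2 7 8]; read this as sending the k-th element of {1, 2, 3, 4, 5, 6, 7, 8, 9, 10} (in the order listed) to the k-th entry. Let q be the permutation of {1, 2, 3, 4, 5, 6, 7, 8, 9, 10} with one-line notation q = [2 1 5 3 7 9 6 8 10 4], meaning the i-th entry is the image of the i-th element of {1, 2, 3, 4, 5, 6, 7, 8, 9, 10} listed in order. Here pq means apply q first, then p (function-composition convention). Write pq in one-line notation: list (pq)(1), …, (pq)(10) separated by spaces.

(pq)(x) = p(q(x)). Computing each image: p(q(1)) = p(2) = 10, p(q(2)) = p(1) = 5, p(q(3)) = p(5) = 4, p(q(4)) = p(3) = 1, p(q(5)) = p(7) = 9, p(q(6)) = p(9) = 7, p(q(7)) = p(6) = 3, p(q(8)) = p(8) = 2, p(q(9)) = p(10) = 8, p(q(10)) = p(4) = 6.
Hence pq = [10 5 4 1 9 7 3 2 8 6].

10 5 4 1 9 7 3 2 8 6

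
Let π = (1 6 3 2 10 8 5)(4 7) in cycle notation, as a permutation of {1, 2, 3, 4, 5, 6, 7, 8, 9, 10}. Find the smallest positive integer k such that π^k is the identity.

The cycle type of π is (7, 2, 1).
The order of π is the least common multiple of its cycle lengths: lcm(7, 2) = 14.

14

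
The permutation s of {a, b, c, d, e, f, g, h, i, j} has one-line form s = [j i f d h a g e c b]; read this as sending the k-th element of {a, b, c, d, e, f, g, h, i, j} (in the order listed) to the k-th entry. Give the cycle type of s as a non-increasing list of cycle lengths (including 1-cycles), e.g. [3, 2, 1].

[6, 2, 1, 1]

The disjoint cycles are (a, j, b, i, c, f)(d)(e, h)(g), with lengths 6, 2, 1, 1 in non-increasing order.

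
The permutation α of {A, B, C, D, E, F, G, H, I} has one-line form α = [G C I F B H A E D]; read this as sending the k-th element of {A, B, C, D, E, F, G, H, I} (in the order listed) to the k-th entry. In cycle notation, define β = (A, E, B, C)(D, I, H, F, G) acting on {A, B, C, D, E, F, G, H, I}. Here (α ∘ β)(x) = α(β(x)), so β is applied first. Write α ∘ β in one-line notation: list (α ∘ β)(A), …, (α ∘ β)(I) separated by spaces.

For each element, apply β then α: A → E → B; B → C → I; C → A → G; D → I → D; E → B → C; F → G → A; G → D → F; H → F → H; I → H → E.
So α ∘ β in one-line form is B I G D C A F H E.

B I G D C A F H E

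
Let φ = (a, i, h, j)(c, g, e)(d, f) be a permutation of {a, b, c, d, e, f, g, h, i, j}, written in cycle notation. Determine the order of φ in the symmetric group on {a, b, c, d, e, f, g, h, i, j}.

12

The disjoint cycles have lengths 4, 3, 2, 1.
The order is lcm(4, 3, 2) = 12.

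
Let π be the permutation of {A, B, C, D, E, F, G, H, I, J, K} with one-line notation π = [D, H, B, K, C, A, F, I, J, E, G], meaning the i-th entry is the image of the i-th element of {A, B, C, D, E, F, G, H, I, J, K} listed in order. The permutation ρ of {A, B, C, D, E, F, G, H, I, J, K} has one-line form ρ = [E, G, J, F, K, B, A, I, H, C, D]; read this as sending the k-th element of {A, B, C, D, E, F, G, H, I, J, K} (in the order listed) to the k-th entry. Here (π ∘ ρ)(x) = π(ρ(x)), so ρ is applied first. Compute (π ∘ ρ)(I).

First apply ρ: ρ(I) = H, then π(H) = I. Thus (π ∘ ρ)(I) = I.

I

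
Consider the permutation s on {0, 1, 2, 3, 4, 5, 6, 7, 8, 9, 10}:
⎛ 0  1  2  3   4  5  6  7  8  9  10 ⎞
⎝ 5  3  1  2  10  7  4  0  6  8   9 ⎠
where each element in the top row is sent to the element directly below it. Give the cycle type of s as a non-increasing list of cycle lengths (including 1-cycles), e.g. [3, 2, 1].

[5, 3, 3]

The disjoint cycles are (0 5 7)(1 3 2)(4 10 9 8 6), with lengths 5, 3, 3 in non-increasing order.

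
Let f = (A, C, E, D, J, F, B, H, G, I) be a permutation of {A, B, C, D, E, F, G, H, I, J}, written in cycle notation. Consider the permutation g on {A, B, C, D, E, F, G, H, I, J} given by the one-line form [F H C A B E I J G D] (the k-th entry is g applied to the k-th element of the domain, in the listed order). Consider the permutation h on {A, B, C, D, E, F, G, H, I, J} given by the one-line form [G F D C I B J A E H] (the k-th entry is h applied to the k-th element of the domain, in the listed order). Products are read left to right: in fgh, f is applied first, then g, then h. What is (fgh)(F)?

Chase F: f(F) = B; g(B) = H; h(H) = A. Hence (fgh)(F) = A.

A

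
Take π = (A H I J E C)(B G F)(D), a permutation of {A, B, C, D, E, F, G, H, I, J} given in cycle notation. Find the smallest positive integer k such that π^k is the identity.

6

The cycle type of π is (6, 3, 1).
The order is lcm(6, 3) = 6.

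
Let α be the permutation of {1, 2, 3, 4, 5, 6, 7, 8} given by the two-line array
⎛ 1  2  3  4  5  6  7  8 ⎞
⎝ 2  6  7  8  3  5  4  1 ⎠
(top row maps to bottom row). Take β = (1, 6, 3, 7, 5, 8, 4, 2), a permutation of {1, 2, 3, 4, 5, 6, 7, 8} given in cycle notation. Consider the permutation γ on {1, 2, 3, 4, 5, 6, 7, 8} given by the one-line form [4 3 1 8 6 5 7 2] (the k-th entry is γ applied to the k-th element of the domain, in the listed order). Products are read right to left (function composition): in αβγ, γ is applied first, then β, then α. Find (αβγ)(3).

5

Apply the permutations in order: γ(3) = 1, then β(1) = 6, then α(6) = 5. So (αβγ)(3) = 5.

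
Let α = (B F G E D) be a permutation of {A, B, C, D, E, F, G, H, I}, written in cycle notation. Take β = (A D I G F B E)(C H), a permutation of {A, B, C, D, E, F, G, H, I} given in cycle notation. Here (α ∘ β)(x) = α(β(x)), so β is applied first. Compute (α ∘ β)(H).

C

First apply β: β(H) = C, then α(C) = C. Thus (α ∘ β)(H) = C.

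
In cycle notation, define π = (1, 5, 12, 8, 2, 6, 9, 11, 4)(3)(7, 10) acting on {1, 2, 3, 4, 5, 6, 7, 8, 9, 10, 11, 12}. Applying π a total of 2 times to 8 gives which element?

8 lies in the 9-cycle (1, 5, 12, 8, 2, 6, 9, 11, 4).
Stepping 2 places around the cycle: 8 → 2 → 6.

6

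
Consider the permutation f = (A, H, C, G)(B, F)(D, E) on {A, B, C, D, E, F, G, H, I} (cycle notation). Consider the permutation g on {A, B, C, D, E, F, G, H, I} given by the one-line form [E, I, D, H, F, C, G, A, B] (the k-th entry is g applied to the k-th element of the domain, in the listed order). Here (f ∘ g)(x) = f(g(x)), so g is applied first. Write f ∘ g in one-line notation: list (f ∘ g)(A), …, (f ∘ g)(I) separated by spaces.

(f ∘ g)(x) = f(g(x)). Computing each image: f(g(A)) = f(E) = D, f(g(B)) = f(I) = I, f(g(C)) = f(D) = E, f(g(D)) = f(H) = C, f(g(E)) = f(F) = B, f(g(F)) = f(C) = G, f(g(G)) = f(G) = A, f(g(H)) = f(A) = H, f(g(I)) = f(B) = F.
Hence f ∘ g = [D I E C B G A H F].

D I E C B G A H F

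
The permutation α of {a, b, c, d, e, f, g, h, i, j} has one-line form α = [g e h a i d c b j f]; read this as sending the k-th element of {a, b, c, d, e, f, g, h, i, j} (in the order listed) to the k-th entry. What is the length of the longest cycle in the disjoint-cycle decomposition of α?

10

Decomposing into disjoint cycles gives (a, g, c, h, b, e, i, j, f, d); the longest has length 10.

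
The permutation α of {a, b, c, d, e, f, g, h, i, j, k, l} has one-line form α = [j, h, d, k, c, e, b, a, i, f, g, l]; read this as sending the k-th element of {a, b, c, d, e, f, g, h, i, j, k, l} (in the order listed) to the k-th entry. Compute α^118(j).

Tracing j → f → … returns to j after 10 steps, so j lies in a 10-cycle (a j f e c d k g b h).
On a 10-cycle, α^10 is the identity, so α^118 = α^8 there (118 ≡ 8 mod 10).
Advancing 8 steps from j: j → f → e → c → d → k → g → b → h.

h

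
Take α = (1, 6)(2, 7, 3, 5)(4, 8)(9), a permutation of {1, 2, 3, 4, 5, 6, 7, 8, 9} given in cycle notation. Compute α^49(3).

3 lies in the 4-cycle (2, 7, 3, 5).
Powers repeat with period 4 on this cycle, and 49 mod 4 = 1, so α^49(3) = α^1(3).
Stepping 1 place around the cycle: 3 → 5.

5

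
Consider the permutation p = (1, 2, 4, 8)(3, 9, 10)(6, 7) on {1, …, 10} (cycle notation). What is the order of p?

The disjoint cycles have lengths 4, 3, 2, 1.
The order is lcm(4, 3, 2) = 12.

12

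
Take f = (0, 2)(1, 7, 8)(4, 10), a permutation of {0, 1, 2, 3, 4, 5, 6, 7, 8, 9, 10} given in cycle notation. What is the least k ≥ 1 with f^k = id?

The cycle type of f is (3, 2, 2, 1, 1, 1, 1).
The order of f is the least common multiple of its cycle lengths: lcm(3, 2, 2) = 6.

6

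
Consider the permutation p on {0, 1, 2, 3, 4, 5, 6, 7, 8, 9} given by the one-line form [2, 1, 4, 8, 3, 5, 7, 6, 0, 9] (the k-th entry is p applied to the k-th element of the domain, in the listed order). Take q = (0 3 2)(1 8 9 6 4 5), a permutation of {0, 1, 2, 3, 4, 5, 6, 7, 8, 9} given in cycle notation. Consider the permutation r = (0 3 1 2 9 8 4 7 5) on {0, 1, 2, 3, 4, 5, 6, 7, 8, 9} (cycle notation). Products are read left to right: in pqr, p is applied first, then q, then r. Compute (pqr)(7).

(pqr)(7) = r(q(p(7))). p(7) = 6, then q(6) = 4, then r(4) = 7, so the result is 7.

7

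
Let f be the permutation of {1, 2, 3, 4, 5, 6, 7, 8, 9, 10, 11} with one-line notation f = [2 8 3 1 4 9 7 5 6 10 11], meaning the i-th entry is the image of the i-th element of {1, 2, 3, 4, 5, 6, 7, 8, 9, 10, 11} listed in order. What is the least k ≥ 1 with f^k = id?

10

Writing f as disjoint cycles, the cycle lengths are 5, 2, 1, 1, 1, 1.
Since disjoint cycles commute, ord(f) = lcm(5, 2) = 10.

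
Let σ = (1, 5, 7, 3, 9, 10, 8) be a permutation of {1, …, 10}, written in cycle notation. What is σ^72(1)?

7

1 lies in the 7-cycle (1, 5, 7, 3, 9, 10, 8).
Powers repeat with period 7 on this cycle, and 72 mod 7 = 2, so σ^72(1) = σ^2(1).
Advancing 2 steps from 1: 1 → 5 → 7.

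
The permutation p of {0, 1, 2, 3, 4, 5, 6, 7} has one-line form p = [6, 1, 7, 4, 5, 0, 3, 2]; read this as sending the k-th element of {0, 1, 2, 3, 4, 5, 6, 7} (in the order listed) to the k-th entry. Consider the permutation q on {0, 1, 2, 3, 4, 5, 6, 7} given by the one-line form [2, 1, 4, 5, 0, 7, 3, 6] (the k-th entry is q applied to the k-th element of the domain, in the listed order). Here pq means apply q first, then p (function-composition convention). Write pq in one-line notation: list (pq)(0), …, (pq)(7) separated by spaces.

7 1 5 0 6 2 4 3

For each element, apply q then p: 0 → 2 → 7; 1 → 1 → 1; 2 → 4 → 5; 3 → 5 → 0; 4 → 0 → 6; 5 → 7 → 2; 6 → 3 → 4; 7 → 6 → 3.
So pq in one-line form is 7 1 5 0 6 2 4 3.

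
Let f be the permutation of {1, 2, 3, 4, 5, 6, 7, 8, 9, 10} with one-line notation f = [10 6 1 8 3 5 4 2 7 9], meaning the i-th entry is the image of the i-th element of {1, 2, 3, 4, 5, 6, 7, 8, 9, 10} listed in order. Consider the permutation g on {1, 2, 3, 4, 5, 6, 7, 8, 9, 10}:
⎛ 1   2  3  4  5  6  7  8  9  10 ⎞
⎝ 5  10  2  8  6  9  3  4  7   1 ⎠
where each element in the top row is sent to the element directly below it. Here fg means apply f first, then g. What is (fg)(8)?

10

First apply f: f(8) = 2, then g(2) = 10. Thus (fg)(8) = 10.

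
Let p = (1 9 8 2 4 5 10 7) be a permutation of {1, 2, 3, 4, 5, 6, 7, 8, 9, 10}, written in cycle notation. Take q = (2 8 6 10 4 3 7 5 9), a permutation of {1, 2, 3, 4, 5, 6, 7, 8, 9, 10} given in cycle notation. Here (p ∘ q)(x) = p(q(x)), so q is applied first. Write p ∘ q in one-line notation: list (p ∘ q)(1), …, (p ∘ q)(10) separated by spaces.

(p ∘ q)(x) = p(q(x)). Computing each image: p(q(1)) = p(1) = 9, p(q(2)) = p(8) = 2, p(q(3)) = p(7) = 1, p(q(4)) = p(3) = 3, p(q(5)) = p(9) = 8, p(q(6)) = p(10) = 7, p(q(7)) = p(5) = 10, p(q(8)) = p(6) = 6, p(q(9)) = p(2) = 4, p(q(10)) = p(4) = 5.
Hence p ∘ q = [9 2 1 3 8 7 10 6 4 5].

9 2 1 3 8 7 10 6 4 5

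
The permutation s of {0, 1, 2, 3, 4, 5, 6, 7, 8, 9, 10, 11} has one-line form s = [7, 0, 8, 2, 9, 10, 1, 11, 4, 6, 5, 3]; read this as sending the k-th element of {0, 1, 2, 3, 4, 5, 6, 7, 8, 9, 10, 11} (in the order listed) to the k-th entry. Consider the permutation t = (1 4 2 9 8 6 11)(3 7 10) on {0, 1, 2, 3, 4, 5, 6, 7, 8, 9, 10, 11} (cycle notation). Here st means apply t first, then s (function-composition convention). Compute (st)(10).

2

(st)(10) = s(t(10)). t(10) = 3, then s(3) = 2. So (st)(10) = 2.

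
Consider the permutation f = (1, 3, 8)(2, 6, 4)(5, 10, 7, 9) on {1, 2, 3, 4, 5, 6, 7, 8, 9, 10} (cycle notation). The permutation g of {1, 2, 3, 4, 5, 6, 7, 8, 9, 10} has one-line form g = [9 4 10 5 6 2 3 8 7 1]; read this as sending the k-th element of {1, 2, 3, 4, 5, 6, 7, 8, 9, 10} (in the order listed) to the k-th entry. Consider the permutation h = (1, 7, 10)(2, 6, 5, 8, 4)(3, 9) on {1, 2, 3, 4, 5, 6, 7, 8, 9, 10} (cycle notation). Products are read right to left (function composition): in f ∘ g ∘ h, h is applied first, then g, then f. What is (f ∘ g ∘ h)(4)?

Chase 4: h(4) = 2; g(2) = 4; f(4) = 2. Hence (f ∘ g ∘ h)(4) = 2.

2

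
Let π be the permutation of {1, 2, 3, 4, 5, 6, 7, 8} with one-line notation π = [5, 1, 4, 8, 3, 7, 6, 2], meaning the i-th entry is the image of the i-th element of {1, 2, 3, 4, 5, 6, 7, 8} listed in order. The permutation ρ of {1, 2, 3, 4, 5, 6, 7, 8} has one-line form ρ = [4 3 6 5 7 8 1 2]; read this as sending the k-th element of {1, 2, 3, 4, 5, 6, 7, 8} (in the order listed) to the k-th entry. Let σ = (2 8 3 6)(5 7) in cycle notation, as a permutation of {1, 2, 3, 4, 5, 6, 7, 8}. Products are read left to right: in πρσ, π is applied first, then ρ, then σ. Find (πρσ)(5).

2

Chase 5: π(5) = 3; ρ(3) = 6; σ(6) = 2. Hence (πρσ)(5) = 2.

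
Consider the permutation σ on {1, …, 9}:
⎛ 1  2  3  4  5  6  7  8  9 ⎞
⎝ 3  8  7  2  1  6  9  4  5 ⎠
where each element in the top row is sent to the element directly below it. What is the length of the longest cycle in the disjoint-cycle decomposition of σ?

Decomposing into disjoint cycles gives (1 3 7 9 5)(2 8 4); the longest has length 5.

5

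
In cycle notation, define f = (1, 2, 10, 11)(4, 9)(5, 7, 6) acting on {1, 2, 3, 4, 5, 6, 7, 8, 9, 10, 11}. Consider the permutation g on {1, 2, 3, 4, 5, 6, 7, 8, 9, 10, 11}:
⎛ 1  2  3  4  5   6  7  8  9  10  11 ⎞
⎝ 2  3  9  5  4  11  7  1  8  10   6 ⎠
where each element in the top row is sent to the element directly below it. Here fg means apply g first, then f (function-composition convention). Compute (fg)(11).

5

(fg)(11) = f(g(11)). g(11) = 6, then f(6) = 5. So (fg)(11) = 5.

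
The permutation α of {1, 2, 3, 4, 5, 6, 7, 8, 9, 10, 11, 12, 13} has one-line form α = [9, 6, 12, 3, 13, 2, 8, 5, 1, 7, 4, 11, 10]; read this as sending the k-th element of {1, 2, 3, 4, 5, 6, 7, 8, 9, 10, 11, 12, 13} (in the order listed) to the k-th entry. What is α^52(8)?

Tracing 8 → 5 → … returns to 8 after 5 steps, so 8 lies in a 5-cycle (5, 13, 10, 7, 8).
Since the cycle has length 5, α^52 acts on it the same as α^2 (52 mod 5 = 2).
Advancing 2 steps from 8: 8 → 5 → 13.

13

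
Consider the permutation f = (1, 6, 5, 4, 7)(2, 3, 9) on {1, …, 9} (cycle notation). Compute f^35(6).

6 lies in the 5-cycle (1, 6, 5, 4, 7).
Since the cycle has length 5, f^35 acts on it the same as f^0 (35 mod 5 = 0).
So f^35(6) = 6.

6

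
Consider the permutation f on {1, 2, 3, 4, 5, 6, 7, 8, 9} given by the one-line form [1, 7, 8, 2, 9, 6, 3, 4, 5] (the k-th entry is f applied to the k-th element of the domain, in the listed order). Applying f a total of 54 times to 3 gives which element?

Tracing 3 → 8 → … returns to 3 after 5 steps, so 3 lies in a 5-cycle (2, 7, 3, 8, 4).
Powers repeat with period 5 on this cycle, and 54 mod 5 = 4, so f^54(3) = f^4(3).
Stepping 4 places around the cycle: 3 → 8 → 4 → 2 → 7.

7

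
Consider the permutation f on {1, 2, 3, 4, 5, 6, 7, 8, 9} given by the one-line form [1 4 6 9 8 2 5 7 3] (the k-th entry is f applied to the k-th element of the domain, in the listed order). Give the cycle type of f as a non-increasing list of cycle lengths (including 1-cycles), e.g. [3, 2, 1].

The disjoint cycles are (1)(2, 4, 9, 3, 6)(5, 8, 7), with lengths 5, 3, 1 in non-increasing order.

[5, 3, 1]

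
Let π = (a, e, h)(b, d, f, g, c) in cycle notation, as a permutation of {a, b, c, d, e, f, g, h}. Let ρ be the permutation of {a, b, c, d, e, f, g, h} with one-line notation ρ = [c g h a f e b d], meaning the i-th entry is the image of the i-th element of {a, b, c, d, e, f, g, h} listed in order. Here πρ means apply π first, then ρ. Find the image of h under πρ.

First apply π: π(h) = a, then ρ(a) = c. Thus (πρ)(h) = c.

c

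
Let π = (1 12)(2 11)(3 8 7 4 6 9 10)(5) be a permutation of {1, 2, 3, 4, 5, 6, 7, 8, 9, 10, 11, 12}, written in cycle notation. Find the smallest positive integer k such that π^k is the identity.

14

The cycle type of π is (7, 2, 2, 1).
The order of π is the least common multiple of its cycle lengths: lcm(7, 2, 2) = 14.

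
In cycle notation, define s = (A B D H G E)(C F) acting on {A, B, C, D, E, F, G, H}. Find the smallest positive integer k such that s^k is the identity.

The cycle type of s is (6, 2).
Since disjoint cycles commute, ord(s) = lcm(6, 2) = 6.

6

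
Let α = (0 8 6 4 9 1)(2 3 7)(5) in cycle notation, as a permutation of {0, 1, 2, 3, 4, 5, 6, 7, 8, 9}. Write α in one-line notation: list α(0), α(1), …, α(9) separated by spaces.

8 0 3 7 9 5 4 2 6 1

Each element maps to the next entry in its cycle (wrapping to the front): 0↦8, 1↦0, 2↦3, 3↦7, 4↦9, 5↦5, 6↦4, 7↦2, 8↦6, 9↦1.
Listing these in domain order gives 8 0 3 7 9 5 4 2 6 1.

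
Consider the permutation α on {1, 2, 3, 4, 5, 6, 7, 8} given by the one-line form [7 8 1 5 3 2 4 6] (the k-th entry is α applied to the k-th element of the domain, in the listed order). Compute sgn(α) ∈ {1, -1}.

1

In disjoint-cycle form the cycle lengths are 5, 3.
A cycle of length ℓ contributes ℓ−1 transpositions, so α is a product of 4 + 2 = 6 transpositions — even.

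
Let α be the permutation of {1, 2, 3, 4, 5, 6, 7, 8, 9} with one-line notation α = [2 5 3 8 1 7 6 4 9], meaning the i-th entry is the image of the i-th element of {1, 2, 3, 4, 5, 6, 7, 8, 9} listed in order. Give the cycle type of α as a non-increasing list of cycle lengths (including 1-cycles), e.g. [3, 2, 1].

The disjoint cycles are (1 2 5)(3)(4 8)(6 7)(9), with lengths 3, 2, 2, 1, 1 in non-increasing order.

[3, 2, 2, 1, 1]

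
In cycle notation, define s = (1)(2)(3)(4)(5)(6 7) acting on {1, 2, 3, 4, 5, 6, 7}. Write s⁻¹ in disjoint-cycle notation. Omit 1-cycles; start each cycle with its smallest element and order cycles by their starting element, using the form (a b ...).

The inverse reverses each cycle.
After reversing and putting each cycle's least element first, s⁻¹ = (6 7).

(6 7)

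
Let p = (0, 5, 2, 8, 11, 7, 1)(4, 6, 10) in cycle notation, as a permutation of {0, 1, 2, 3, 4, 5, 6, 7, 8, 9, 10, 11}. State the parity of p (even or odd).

even

The cycle lengths are 7, 3, 1, 1.
A cycle of length ℓ contributes ℓ−1 transpositions, so p is a product of 6 + 2 = 8 transpositions — even.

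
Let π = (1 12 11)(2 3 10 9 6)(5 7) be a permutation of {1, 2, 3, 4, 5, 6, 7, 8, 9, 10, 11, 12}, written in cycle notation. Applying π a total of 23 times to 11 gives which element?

11 lies in the 3-cycle (1 12 11).
On a 3-cycle, π^3 is the identity, so π^23 = π^2 there (23 ≡ 2 mod 3).
Stepping 2 places around the cycle: 11 → 1 → 12.

12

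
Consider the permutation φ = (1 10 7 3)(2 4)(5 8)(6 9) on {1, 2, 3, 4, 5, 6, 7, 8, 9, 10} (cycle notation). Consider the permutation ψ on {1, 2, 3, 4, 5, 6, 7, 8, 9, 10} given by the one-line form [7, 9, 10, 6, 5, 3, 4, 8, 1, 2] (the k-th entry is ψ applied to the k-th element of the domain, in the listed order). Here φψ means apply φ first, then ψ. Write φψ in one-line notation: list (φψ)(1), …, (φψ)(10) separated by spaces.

2 6 7 9 8 1 10 5 3 4

For each element, apply φ then ψ: 1 → 10 → 2; 2 → 4 → 6; 3 → 1 → 7; 4 → 2 → 9; 5 → 8 → 8; 6 → 9 → 1; 7 → 3 → 10; 8 → 5 → 5; 9 → 6 → 3; 10 → 7 → 4.
Collecting the images, φψ = [2 6 7 9 8 1 10 5 3 4].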